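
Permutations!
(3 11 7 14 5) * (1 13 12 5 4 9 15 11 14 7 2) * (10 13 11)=(1 11 2)(3 14 4 9 15 10 13 12 5)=[0, 11, 1, 14, 9, 3, 6, 7, 8, 15, 13, 2, 5, 12, 4, 10]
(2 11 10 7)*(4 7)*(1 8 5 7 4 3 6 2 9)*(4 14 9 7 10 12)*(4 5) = (1 8 4 14 9)(2 11 12 5 10 3 6) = [0, 8, 11, 6, 14, 10, 2, 7, 4, 1, 3, 12, 5, 13, 9]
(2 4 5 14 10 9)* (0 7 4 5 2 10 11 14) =[7, 1, 5, 3, 2, 0, 6, 4, 8, 10, 9, 14, 12, 13, 11] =(0 7 4 2 5)(9 10)(11 14)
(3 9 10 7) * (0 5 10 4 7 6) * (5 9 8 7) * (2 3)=(0 9 4 5 10 6)(2 3 8 7)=[9, 1, 3, 8, 5, 10, 0, 2, 7, 4, 6]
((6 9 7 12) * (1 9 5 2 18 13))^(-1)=((1 9 7 12 6 5 2 18 13))^(-1)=(1 13 18 2 5 6 12 7 9)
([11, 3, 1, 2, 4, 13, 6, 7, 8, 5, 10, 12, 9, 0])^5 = (0 13 5 9 12 11)(1 2 3)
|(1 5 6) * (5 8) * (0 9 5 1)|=4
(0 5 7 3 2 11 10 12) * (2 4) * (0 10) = [5, 1, 11, 4, 2, 7, 6, 3, 8, 9, 12, 0, 10] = (0 5 7 3 4 2 11)(10 12)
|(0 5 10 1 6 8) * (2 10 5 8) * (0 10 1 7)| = |(0 8 10 7)(1 6 2)| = 12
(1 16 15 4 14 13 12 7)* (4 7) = (1 16 15 7)(4 14 13 12) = [0, 16, 2, 3, 14, 5, 6, 1, 8, 9, 10, 11, 4, 12, 13, 7, 15]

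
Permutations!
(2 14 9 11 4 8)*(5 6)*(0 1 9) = (0 1 9 11 4 8 2 14)(5 6) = [1, 9, 14, 3, 8, 6, 5, 7, 2, 11, 10, 4, 12, 13, 0]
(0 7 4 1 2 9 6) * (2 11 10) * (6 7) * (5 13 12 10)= (0 6)(1 11 5 13 12 10 2 9 7 4)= [6, 11, 9, 3, 1, 13, 0, 4, 8, 7, 2, 5, 10, 12]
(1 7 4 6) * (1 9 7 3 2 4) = (1 3 2 4 6 9 7) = [0, 3, 4, 2, 6, 5, 9, 1, 8, 7]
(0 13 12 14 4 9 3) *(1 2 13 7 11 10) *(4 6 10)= (0 7 11 4 9 3)(1 2 13 12 14 6 10)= [7, 2, 13, 0, 9, 5, 10, 11, 8, 3, 1, 4, 14, 12, 6]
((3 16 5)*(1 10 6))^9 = (16)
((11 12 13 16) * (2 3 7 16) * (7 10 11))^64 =((2 3 10 11 12 13)(7 16))^64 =(16)(2 12 10)(3 13 11)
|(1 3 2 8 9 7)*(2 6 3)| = |(1 2 8 9 7)(3 6)| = 10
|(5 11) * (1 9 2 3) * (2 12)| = 10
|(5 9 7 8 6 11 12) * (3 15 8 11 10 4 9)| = |(3 15 8 6 10 4 9 7 11 12 5)| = 11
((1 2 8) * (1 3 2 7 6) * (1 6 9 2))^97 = ((1 7 9 2 8 3))^97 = (1 7 9 2 8 3)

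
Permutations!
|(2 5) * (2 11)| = 3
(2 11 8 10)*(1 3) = (1 3)(2 11 8 10) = [0, 3, 11, 1, 4, 5, 6, 7, 10, 9, 2, 8]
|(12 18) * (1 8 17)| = 6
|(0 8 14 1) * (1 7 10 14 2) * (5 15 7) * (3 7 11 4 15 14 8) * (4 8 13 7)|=24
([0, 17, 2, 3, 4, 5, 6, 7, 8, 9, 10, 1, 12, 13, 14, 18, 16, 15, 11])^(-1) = (1 11 18 15 17)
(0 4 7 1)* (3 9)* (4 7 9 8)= (0 7 1)(3 8 4 9)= [7, 0, 2, 8, 9, 5, 6, 1, 4, 3]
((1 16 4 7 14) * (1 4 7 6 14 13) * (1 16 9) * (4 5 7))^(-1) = ((1 9)(4 6 14 5 7 13 16))^(-1) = (1 9)(4 16 13 7 5 14 6)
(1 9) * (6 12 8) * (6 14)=[0, 9, 2, 3, 4, 5, 12, 7, 14, 1, 10, 11, 8, 13, 6]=(1 9)(6 12 8 14)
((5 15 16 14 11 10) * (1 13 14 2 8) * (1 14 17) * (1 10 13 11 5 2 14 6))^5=(1 2 13 6 10 11 8 17)(5 15 16 14)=((1 11 13 17 10 2 8 6)(5 15 16 14))^5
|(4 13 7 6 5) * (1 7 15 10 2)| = |(1 7 6 5 4 13 15 10 2)| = 9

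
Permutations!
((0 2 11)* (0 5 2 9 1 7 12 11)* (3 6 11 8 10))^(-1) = ((0 9 1 7 12 8 10 3 6 11 5 2))^(-1) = (0 2 5 11 6 3 10 8 12 7 1 9)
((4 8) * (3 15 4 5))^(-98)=((3 15 4 8 5))^(-98)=(3 4 5 15 8)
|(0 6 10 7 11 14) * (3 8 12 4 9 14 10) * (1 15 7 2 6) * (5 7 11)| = 26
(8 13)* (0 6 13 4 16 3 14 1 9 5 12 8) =(0 6 13)(1 9 5 12 8 4 16 3 14) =[6, 9, 2, 14, 16, 12, 13, 7, 4, 5, 10, 11, 8, 0, 1, 15, 3]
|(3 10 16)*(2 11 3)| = |(2 11 3 10 16)| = 5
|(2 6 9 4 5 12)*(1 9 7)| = 8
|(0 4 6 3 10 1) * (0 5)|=|(0 4 6 3 10 1 5)|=7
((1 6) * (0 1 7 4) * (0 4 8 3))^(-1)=(0 3 8 7 6 1)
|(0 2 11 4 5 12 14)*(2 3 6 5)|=6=|(0 3 6 5 12 14)(2 11 4)|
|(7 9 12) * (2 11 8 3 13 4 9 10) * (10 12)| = 8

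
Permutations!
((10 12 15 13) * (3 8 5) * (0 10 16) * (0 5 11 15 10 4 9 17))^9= (0 4 9 17)(3 11 13 5 8 15 16)(10 12)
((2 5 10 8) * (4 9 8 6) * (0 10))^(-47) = ((0 10 6 4 9 8 2 5))^(-47) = (0 10 6 4 9 8 2 5)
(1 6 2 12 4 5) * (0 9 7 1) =(0 9 7 1 6 2 12 4 5) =[9, 6, 12, 3, 5, 0, 2, 1, 8, 7, 10, 11, 4]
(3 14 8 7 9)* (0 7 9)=(0 7)(3 14 8 9)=[7, 1, 2, 14, 4, 5, 6, 0, 9, 3, 10, 11, 12, 13, 8]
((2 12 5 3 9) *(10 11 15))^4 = (2 9 3 5 12)(10 11 15)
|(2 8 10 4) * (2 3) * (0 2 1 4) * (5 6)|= 12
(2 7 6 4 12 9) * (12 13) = [0, 1, 7, 3, 13, 5, 4, 6, 8, 2, 10, 11, 9, 12] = (2 7 6 4 13 12 9)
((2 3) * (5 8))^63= ((2 3)(5 8))^63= (2 3)(5 8)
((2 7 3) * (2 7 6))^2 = (7) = ((2 6)(3 7))^2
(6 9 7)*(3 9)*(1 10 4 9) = (1 10 4 9 7 6 3) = [0, 10, 2, 1, 9, 5, 3, 6, 8, 7, 4]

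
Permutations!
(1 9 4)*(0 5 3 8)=[5, 9, 2, 8, 1, 3, 6, 7, 0, 4]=(0 5 3 8)(1 9 4)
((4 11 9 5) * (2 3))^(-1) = ((2 3)(4 11 9 5))^(-1) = (2 3)(4 5 9 11)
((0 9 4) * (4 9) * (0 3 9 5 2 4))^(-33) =(2 3 5 4 9)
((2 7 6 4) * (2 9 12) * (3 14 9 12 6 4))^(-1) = ((2 7 4 12)(3 14 9 6))^(-1) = (2 12 4 7)(3 6 9 14)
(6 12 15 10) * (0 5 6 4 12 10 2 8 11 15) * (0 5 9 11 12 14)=(0 9 11 15 2 8 12 5 6 10 4 14)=[9, 1, 8, 3, 14, 6, 10, 7, 12, 11, 4, 15, 5, 13, 0, 2]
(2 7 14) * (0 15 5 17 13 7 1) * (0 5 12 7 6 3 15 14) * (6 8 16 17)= (0 14 2 1 5 6 3 15 12 7)(8 16 17 13)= [14, 5, 1, 15, 4, 6, 3, 0, 16, 9, 10, 11, 7, 8, 2, 12, 17, 13]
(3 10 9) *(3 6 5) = [0, 1, 2, 10, 4, 3, 5, 7, 8, 6, 9] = (3 10 9 6 5)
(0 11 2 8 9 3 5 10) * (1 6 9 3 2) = (0 11 1 6 9 2 8 3 5 10) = [11, 6, 8, 5, 4, 10, 9, 7, 3, 2, 0, 1]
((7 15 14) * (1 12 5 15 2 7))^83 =((1 12 5 15 14)(2 7))^83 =(1 15 12 14 5)(2 7)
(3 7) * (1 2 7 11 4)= (1 2 7 3 11 4)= [0, 2, 7, 11, 1, 5, 6, 3, 8, 9, 10, 4]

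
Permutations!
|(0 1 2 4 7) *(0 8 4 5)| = |(0 1 2 5)(4 7 8)| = 12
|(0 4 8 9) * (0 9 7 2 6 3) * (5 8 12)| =9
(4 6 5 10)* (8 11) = [0, 1, 2, 3, 6, 10, 5, 7, 11, 9, 4, 8] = (4 6 5 10)(8 11)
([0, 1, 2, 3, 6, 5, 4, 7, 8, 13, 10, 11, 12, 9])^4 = [0, 1, 2, 3, 4, 5, 6, 7, 8, 9, 10, 11, 12, 13]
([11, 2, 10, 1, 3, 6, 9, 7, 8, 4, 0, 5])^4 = (0 9 2 5 3)(1 11 4 10 6)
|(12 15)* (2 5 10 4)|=|(2 5 10 4)(12 15)|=4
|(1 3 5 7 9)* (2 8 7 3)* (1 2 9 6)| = 6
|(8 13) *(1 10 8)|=4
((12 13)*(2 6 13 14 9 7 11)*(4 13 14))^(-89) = ((2 6 14 9 7 11)(4 13 12))^(-89) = (2 6 14 9 7 11)(4 13 12)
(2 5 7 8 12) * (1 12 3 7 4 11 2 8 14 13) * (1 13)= (1 12 8 3 7 14)(2 5 4 11)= [0, 12, 5, 7, 11, 4, 6, 14, 3, 9, 10, 2, 8, 13, 1]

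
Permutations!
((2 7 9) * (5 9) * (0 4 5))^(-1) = (0 7 2 9 5 4)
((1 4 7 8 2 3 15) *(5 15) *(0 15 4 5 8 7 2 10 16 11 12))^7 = ((0 15 1 5 4 2 3 8 10 16 11 12))^7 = (0 8 1 16 4 12 3 15 10 5 11 2)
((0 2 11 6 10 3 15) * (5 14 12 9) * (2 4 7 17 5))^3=(0 17 12 11 3 4 5 9 6 15 7 14 2 10)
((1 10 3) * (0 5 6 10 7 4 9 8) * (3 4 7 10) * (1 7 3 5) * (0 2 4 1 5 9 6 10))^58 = (0 10)(1 5)(2 9 4 8 6)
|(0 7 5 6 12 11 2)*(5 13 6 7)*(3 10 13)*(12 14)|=|(0 5 7 3 10 13 6 14 12 11 2)|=11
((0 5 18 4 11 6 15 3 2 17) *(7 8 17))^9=(0 7 15 4)(2 6 18 17)(3 11 5 8)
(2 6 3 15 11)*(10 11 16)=(2 6 3 15 16 10 11)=[0, 1, 6, 15, 4, 5, 3, 7, 8, 9, 11, 2, 12, 13, 14, 16, 10]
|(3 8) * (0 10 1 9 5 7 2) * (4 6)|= 14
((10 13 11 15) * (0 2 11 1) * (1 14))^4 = ((0 2 11 15 10 13 14 1))^4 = (0 10)(1 15)(2 13)(11 14)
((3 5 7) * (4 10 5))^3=((3 4 10 5 7))^3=(3 5 4 7 10)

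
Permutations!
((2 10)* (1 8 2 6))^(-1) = ((1 8 2 10 6))^(-1) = (1 6 10 2 8)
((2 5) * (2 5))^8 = (5)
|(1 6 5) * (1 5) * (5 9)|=2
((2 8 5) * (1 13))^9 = ((1 13)(2 8 5))^9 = (1 13)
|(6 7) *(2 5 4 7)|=|(2 5 4 7 6)|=5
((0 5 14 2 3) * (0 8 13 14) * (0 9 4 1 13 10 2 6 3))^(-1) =(0 2 10 8 3 6 14 13 1 4 9 5)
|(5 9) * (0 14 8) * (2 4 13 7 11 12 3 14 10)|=22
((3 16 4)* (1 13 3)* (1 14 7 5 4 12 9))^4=((1 13 3 16 12 9)(4 14 7 5))^4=(1 12 3)(9 16 13)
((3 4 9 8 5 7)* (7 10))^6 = (3 7 10 5 8 9 4)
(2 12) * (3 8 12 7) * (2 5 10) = (2 7 3 8 12 5 10) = [0, 1, 7, 8, 4, 10, 6, 3, 12, 9, 2, 11, 5]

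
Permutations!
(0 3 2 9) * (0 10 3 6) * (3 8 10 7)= (0 6)(2 9 7 3)(8 10)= [6, 1, 9, 2, 4, 5, 0, 3, 10, 7, 8]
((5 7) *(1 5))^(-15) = (7)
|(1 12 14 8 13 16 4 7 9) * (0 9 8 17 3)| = |(0 9 1 12 14 17 3)(4 7 8 13 16)| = 35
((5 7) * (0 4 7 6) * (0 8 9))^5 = ((0 4 7 5 6 8 9))^5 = (0 8 5 4 9 6 7)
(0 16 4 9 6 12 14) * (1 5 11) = (0 16 4 9 6 12 14)(1 5 11) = [16, 5, 2, 3, 9, 11, 12, 7, 8, 6, 10, 1, 14, 13, 0, 15, 4]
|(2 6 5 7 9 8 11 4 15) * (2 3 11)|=|(2 6 5 7 9 8)(3 11 4 15)|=12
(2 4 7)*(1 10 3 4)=(1 10 3 4 7 2)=[0, 10, 1, 4, 7, 5, 6, 2, 8, 9, 3]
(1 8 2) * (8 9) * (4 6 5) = (1 9 8 2)(4 6 5) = [0, 9, 1, 3, 6, 4, 5, 7, 2, 8]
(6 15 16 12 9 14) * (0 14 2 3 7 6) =(0 14)(2 3 7 6 15 16 12 9) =[14, 1, 3, 7, 4, 5, 15, 6, 8, 2, 10, 11, 9, 13, 0, 16, 12]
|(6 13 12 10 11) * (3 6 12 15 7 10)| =|(3 6 13 15 7 10 11 12)| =8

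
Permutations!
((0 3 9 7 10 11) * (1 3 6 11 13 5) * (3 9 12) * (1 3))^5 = ((0 6 11)(1 9 7 10 13 5 3 12))^5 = (0 11 6)(1 5 7 12 13 9 3 10)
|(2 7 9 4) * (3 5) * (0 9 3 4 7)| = |(0 9 7 3 5 4 2)| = 7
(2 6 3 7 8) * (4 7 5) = [0, 1, 6, 5, 7, 4, 3, 8, 2] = (2 6 3 5 4 7 8)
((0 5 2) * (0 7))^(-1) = ((0 5 2 7))^(-1) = (0 7 2 5)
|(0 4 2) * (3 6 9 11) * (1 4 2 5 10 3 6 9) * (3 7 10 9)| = |(0 2)(1 4 5 9 11 6)(7 10)| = 6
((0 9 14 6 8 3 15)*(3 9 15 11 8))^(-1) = ((0 15)(3 11 8 9 14 6))^(-1) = (0 15)(3 6 14 9 8 11)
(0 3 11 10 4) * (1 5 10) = [3, 5, 2, 11, 0, 10, 6, 7, 8, 9, 4, 1] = (0 3 11 1 5 10 4)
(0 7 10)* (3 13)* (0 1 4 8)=[7, 4, 2, 13, 8, 5, 6, 10, 0, 9, 1, 11, 12, 3]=(0 7 10 1 4 8)(3 13)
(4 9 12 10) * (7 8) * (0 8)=(0 8 7)(4 9 12 10)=[8, 1, 2, 3, 9, 5, 6, 0, 7, 12, 4, 11, 10]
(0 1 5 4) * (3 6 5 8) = (0 1 8 3 6 5 4) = [1, 8, 2, 6, 0, 4, 5, 7, 3]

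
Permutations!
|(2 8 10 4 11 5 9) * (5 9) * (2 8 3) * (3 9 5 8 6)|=|(2 9 6 3)(4 11 5 8 10)|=20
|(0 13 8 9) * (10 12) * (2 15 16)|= |(0 13 8 9)(2 15 16)(10 12)|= 12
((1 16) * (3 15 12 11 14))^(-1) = ((1 16)(3 15 12 11 14))^(-1) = (1 16)(3 14 11 12 15)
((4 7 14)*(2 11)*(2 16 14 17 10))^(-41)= (2 10 17 7 4 14 16 11)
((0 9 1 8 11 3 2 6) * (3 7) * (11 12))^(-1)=(0 6 2 3 7 11 12 8 1 9)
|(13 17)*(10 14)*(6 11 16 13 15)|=|(6 11 16 13 17 15)(10 14)|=6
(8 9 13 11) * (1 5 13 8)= (1 5 13 11)(8 9)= [0, 5, 2, 3, 4, 13, 6, 7, 9, 8, 10, 1, 12, 11]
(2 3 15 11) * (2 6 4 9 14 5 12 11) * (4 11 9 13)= (2 3 15)(4 13)(5 12 9 14)(6 11)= [0, 1, 3, 15, 13, 12, 11, 7, 8, 14, 10, 6, 9, 4, 5, 2]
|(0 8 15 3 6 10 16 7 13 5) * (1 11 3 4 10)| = 36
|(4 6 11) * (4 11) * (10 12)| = |(4 6)(10 12)| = 2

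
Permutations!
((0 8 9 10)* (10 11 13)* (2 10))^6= (0 10 2 13 11 9 8)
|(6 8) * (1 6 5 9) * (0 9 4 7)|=|(0 9 1 6 8 5 4 7)|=8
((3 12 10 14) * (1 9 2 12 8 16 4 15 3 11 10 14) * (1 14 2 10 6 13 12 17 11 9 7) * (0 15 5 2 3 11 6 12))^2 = (0 11 3 16 5 17 13 15 12 8 4 2 6)(9 14 10)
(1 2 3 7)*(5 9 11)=(1 2 3 7)(5 9 11)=[0, 2, 3, 7, 4, 9, 6, 1, 8, 11, 10, 5]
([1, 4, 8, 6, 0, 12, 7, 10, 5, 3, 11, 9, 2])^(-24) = [0, 1, 2, 3, 4, 5, 6, 7, 8, 9, 10, 11, 12]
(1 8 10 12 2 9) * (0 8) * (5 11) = (0 8 10 12 2 9 1)(5 11) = [8, 0, 9, 3, 4, 11, 6, 7, 10, 1, 12, 5, 2]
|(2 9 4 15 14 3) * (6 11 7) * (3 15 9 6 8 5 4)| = 18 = |(2 6 11 7 8 5 4 9 3)(14 15)|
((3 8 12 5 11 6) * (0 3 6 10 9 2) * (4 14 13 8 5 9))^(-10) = (0 5 10 14 8 9)(2 3 11 4 13 12)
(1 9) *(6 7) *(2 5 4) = (1 9)(2 5 4)(6 7) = [0, 9, 5, 3, 2, 4, 7, 6, 8, 1]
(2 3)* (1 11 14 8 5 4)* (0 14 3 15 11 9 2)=(0 14 8 5 4 1 9 2 15 11 3)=[14, 9, 15, 0, 1, 4, 6, 7, 5, 2, 10, 3, 12, 13, 8, 11]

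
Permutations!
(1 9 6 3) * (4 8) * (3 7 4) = (1 9 6 7 4 8 3) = [0, 9, 2, 1, 8, 5, 7, 4, 3, 6]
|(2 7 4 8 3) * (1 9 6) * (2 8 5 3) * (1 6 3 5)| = |(1 9 3 8 2 7 4)| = 7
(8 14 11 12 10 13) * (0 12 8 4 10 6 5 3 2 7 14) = [12, 1, 7, 2, 10, 3, 5, 14, 0, 9, 13, 8, 6, 4, 11] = (0 12 6 5 3 2 7 14 11 8)(4 10 13)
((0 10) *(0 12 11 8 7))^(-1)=(0 7 8 11 12 10)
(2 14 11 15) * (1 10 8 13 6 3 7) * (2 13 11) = (1 10 8 11 15 13 6 3 7)(2 14) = [0, 10, 14, 7, 4, 5, 3, 1, 11, 9, 8, 15, 12, 6, 2, 13]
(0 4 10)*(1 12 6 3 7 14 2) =(0 4 10)(1 12 6 3 7 14 2) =[4, 12, 1, 7, 10, 5, 3, 14, 8, 9, 0, 11, 6, 13, 2]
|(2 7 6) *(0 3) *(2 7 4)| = |(0 3)(2 4)(6 7)| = 2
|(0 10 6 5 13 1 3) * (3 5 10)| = 6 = |(0 3)(1 5 13)(6 10)|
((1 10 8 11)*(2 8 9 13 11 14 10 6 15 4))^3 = (1 4 14 13 6 2 10 11 15 8 9)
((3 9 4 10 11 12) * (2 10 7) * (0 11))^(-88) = (0 12 9 7 10 11 3 4 2)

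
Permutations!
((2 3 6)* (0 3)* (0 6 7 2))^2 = (0 7 6 3 2)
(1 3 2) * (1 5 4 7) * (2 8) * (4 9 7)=(1 3 8 2 5 9 7)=[0, 3, 5, 8, 4, 9, 6, 1, 2, 7]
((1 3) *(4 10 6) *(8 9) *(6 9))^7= (1 3)(4 9 6 10 8)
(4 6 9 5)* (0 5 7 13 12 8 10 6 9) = (0 5 4 9 7 13 12 8 10 6) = [5, 1, 2, 3, 9, 4, 0, 13, 10, 7, 6, 11, 8, 12]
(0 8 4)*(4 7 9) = [8, 1, 2, 3, 0, 5, 6, 9, 7, 4] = (0 8 7 9 4)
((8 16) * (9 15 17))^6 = (17)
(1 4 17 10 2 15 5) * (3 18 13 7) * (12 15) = (1 4 17 10 2 12 15 5)(3 18 13 7) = [0, 4, 12, 18, 17, 1, 6, 3, 8, 9, 2, 11, 15, 7, 14, 5, 16, 10, 13]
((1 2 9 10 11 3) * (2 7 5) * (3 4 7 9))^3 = (1 11 5)(2 9 4)(3 10 7) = ((1 9 10 11 4 7 5 2 3))^3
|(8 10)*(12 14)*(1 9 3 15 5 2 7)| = 14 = |(1 9 3 15 5 2 7)(8 10)(12 14)|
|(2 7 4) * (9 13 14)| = 3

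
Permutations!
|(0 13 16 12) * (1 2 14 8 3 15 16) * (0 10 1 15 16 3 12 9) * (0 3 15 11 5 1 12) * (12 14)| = |(0 13 11 5 1 2 12 10 14 8)(3 16 9)| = 30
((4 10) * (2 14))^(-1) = (2 14)(4 10)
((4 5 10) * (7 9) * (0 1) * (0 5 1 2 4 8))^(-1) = (0 8 10 5 1 4 2)(7 9)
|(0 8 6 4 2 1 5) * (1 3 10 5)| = 8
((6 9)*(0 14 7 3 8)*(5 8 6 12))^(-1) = (0 8 5 12 9 6 3 7 14)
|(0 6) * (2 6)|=3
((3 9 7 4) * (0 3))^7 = ((0 3 9 7 4))^7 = (0 9 4 3 7)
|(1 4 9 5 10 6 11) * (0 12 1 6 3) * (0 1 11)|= 12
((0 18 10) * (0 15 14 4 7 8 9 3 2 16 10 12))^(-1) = ((0 18 12)(2 16 10 15 14 4 7 8 9 3))^(-1) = (0 12 18)(2 3 9 8 7 4 14 15 10 16)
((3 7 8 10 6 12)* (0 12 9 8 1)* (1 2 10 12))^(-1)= (0 1)(2 7 3 12 8 9 6 10)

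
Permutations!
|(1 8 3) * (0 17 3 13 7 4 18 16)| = |(0 17 3 1 8 13 7 4 18 16)| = 10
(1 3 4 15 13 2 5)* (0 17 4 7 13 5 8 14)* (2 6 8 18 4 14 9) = [17, 3, 18, 7, 15, 1, 8, 13, 9, 2, 10, 11, 12, 6, 0, 5, 16, 14, 4] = (0 17 14)(1 3 7 13 6 8 9 2 18 4 15 5)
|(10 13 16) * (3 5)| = 6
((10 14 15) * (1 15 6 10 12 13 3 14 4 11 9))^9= (1 11 10 14 13 15 9 4 6 3 12)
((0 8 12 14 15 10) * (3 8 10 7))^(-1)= (0 10)(3 7 15 14 12 8)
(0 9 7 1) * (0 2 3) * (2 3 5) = (0 9 7 1 3)(2 5) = [9, 3, 5, 0, 4, 2, 6, 1, 8, 7]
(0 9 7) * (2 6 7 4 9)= (0 2 6 7)(4 9)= [2, 1, 6, 3, 9, 5, 7, 0, 8, 4]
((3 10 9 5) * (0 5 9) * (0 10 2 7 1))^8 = (10)(0 3 7)(1 5 2)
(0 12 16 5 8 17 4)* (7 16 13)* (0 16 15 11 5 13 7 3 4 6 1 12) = [0, 12, 2, 4, 16, 8, 1, 15, 17, 9, 10, 5, 7, 3, 14, 11, 13, 6] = (1 12 7 15 11 5 8 17 6)(3 4 16 13)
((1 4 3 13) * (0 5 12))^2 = ((0 5 12)(1 4 3 13))^2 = (0 12 5)(1 3)(4 13)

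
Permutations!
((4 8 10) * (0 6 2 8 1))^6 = (0 1 4 10 8 2 6)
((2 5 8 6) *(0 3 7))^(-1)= (0 7 3)(2 6 8 5)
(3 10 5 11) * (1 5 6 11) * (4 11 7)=(1 5)(3 10 6 7 4 11)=[0, 5, 2, 10, 11, 1, 7, 4, 8, 9, 6, 3]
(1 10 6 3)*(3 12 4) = [0, 10, 2, 1, 3, 5, 12, 7, 8, 9, 6, 11, 4] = (1 10 6 12 4 3)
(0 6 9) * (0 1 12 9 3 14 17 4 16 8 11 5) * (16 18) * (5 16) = (0 6 3 14 17 4 18 5)(1 12 9)(8 11 16) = [6, 12, 2, 14, 18, 0, 3, 7, 11, 1, 10, 16, 9, 13, 17, 15, 8, 4, 5]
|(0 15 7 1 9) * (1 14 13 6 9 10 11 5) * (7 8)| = |(0 15 8 7 14 13 6 9)(1 10 11 5)| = 8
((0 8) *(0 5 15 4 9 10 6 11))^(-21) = (0 10 15)(4 8 6)(5 11 9)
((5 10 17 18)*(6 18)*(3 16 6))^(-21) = ((3 16 6 18 5 10 17))^(-21) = (18)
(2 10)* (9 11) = [0, 1, 10, 3, 4, 5, 6, 7, 8, 11, 2, 9] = (2 10)(9 11)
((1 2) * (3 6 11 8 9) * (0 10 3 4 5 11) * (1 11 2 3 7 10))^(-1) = (0 6 3 1)(2 5 4 9 8 11)(7 10)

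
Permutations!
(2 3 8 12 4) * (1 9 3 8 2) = [0, 9, 8, 2, 1, 5, 6, 7, 12, 3, 10, 11, 4] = (1 9 3 2 8 12 4)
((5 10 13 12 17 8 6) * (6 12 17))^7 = ((5 10 13 17 8 12 6))^7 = (17)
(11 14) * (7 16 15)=(7 16 15)(11 14)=[0, 1, 2, 3, 4, 5, 6, 16, 8, 9, 10, 14, 12, 13, 11, 7, 15]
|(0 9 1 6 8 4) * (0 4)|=|(0 9 1 6 8)|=5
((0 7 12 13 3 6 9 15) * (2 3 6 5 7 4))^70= ((0 4 2 3 5 7 12 13 6 9 15))^70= (0 5 6 4 7 9 2 12 15 3 13)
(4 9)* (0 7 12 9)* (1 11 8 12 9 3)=(0 7 9 4)(1 11 8 12 3)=[7, 11, 2, 1, 0, 5, 6, 9, 12, 4, 10, 8, 3]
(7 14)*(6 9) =[0, 1, 2, 3, 4, 5, 9, 14, 8, 6, 10, 11, 12, 13, 7] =(6 9)(7 14)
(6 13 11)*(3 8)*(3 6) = (3 8 6 13 11) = [0, 1, 2, 8, 4, 5, 13, 7, 6, 9, 10, 3, 12, 11]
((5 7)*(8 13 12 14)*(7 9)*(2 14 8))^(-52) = ((2 14)(5 9 7)(8 13 12))^(-52) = (14)(5 7 9)(8 12 13)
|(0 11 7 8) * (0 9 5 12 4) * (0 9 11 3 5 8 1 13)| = |(0 3 5 12 4 9 8 11 7 1 13)| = 11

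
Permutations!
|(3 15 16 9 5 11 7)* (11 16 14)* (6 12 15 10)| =24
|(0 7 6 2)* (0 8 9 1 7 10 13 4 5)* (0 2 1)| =|(0 10 13 4 5 2 8 9)(1 7 6)| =24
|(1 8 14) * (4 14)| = |(1 8 4 14)| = 4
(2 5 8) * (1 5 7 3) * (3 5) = (1 3)(2 7 5 8) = [0, 3, 7, 1, 4, 8, 6, 5, 2]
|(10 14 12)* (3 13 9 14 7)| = |(3 13 9 14 12 10 7)| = 7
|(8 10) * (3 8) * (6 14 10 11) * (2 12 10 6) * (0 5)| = 6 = |(0 5)(2 12 10 3 8 11)(6 14)|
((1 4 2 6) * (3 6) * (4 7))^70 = (1 3 4)(2 7 6)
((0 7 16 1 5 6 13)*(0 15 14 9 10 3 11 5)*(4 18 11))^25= (0 7 16 1)(3 11 13 9 4 5 15 10 18 6 14)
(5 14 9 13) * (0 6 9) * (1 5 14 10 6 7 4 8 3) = (0 7 4 8 3 1 5 10 6 9 13 14) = [7, 5, 2, 1, 8, 10, 9, 4, 3, 13, 6, 11, 12, 14, 0]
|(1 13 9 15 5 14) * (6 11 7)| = |(1 13 9 15 5 14)(6 11 7)| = 6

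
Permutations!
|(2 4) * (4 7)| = 3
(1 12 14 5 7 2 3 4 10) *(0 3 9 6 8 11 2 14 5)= (0 3 4 10 1 12 5 7 14)(2 9 6 8 11)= [3, 12, 9, 4, 10, 7, 8, 14, 11, 6, 1, 2, 5, 13, 0]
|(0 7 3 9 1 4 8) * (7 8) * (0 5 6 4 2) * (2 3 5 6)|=|(0 8 6 4 7 5 2)(1 3 9)|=21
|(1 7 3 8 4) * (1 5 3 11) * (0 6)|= |(0 6)(1 7 11)(3 8 4 5)|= 12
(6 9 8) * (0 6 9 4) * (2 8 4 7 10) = (0 6 7 10 2 8 9 4) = [6, 1, 8, 3, 0, 5, 7, 10, 9, 4, 2]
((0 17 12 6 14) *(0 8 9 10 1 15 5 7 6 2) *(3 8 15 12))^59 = (0 10 17 1 3 12 8 2 9)(5 15 14 6 7)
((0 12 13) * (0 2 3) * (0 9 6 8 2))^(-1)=(0 13 12)(2 8 6 9 3)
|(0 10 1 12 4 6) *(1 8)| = 7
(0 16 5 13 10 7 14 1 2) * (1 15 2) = [16, 1, 0, 3, 4, 13, 6, 14, 8, 9, 7, 11, 12, 10, 15, 2, 5] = (0 16 5 13 10 7 14 15 2)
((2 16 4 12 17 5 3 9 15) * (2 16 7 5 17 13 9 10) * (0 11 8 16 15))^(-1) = (17)(0 9 13 12 4 16 8 11)(2 10 3 5 7)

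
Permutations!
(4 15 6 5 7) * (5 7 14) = (4 15 6 7)(5 14) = [0, 1, 2, 3, 15, 14, 7, 4, 8, 9, 10, 11, 12, 13, 5, 6]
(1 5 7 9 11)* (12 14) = (1 5 7 9 11)(12 14) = [0, 5, 2, 3, 4, 7, 6, 9, 8, 11, 10, 1, 14, 13, 12]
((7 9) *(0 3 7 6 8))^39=((0 3 7 9 6 8))^39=(0 9)(3 6)(7 8)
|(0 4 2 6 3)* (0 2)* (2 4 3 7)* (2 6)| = 6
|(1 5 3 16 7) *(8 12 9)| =15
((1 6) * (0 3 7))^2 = (0 7 3)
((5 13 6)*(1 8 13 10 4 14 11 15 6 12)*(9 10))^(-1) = ((1 8 13 12)(4 14 11 15 6 5 9 10))^(-1) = (1 12 13 8)(4 10 9 5 6 15 11 14)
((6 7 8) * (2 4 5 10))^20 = (10)(6 8 7)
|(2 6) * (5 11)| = 2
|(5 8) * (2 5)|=3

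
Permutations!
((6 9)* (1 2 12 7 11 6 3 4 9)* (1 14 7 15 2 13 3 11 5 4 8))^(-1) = (1 8 3 13)(2 15 12)(4 5 7 14 6 11 9)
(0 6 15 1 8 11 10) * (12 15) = (0 6 12 15 1 8 11 10) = [6, 8, 2, 3, 4, 5, 12, 7, 11, 9, 0, 10, 15, 13, 14, 1]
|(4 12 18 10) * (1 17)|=4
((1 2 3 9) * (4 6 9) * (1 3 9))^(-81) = ((1 2 9 3 4 6))^(-81) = (1 3)(2 4)(6 9)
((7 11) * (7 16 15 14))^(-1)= (7 14 15 16 11)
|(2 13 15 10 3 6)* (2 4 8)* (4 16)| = |(2 13 15 10 3 6 16 4 8)| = 9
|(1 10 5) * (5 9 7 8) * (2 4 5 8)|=|(1 10 9 7 2 4 5)|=7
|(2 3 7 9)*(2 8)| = |(2 3 7 9 8)| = 5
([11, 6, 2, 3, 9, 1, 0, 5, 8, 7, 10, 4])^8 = (11)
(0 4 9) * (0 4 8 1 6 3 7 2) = (0 8 1 6 3 7 2)(4 9) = [8, 6, 0, 7, 9, 5, 3, 2, 1, 4]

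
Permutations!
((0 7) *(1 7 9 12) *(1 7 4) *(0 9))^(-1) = (1 4)(7 12 9)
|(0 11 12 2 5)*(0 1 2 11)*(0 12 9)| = 12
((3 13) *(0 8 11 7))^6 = ((0 8 11 7)(3 13))^6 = (13)(0 11)(7 8)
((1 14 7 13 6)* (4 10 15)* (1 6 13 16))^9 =((1 14 7 16)(4 10 15))^9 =(1 14 7 16)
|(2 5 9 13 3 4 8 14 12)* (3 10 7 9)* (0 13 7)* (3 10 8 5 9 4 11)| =|(0 13 8 14 12 2 9 7 4 5 10)(3 11)| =22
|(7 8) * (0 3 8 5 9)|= |(0 3 8 7 5 9)|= 6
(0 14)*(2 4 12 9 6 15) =(0 14)(2 4 12 9 6 15) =[14, 1, 4, 3, 12, 5, 15, 7, 8, 6, 10, 11, 9, 13, 0, 2]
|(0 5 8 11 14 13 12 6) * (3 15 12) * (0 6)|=9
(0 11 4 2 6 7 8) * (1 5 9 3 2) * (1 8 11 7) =(0 7 11 4 8)(1 5 9 3 2 6) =[7, 5, 6, 2, 8, 9, 1, 11, 0, 3, 10, 4]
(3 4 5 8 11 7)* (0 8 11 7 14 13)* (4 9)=(0 8 7 3 9 4 5 11 14 13)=[8, 1, 2, 9, 5, 11, 6, 3, 7, 4, 10, 14, 12, 0, 13]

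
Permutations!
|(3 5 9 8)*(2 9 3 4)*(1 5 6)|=4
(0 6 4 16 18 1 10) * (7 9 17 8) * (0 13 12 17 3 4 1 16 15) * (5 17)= [6, 10, 2, 4, 15, 17, 1, 9, 7, 3, 13, 11, 5, 12, 14, 0, 18, 8, 16]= (0 6 1 10 13 12 5 17 8 7 9 3 4 15)(16 18)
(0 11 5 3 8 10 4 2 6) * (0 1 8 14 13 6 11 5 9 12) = [5, 8, 11, 14, 2, 3, 1, 7, 10, 12, 4, 9, 0, 6, 13] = (0 5 3 14 13 6 1 8 10 4 2 11 9 12)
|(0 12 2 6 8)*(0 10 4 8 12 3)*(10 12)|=|(0 3)(2 6 10 4 8 12)|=6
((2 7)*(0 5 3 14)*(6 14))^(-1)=((0 5 3 6 14)(2 7))^(-1)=(0 14 6 3 5)(2 7)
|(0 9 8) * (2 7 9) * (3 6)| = |(0 2 7 9 8)(3 6)| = 10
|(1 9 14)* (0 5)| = |(0 5)(1 9 14)| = 6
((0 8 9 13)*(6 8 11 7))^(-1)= ((0 11 7 6 8 9 13))^(-1)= (0 13 9 8 6 7 11)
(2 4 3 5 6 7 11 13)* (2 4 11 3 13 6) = (2 11 6 7 3 5)(4 13) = [0, 1, 11, 5, 13, 2, 7, 3, 8, 9, 10, 6, 12, 4]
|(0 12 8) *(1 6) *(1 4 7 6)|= 3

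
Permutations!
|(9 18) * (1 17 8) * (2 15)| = |(1 17 8)(2 15)(9 18)| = 6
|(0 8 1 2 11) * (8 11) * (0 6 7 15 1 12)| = |(0 11 6 7 15 1 2 8 12)| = 9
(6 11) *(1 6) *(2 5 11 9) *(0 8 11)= (0 8 11 1 6 9 2 5)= [8, 6, 5, 3, 4, 0, 9, 7, 11, 2, 10, 1]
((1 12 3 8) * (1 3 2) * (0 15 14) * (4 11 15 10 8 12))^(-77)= (15)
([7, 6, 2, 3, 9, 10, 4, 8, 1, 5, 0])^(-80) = [7, 6, 2, 3, 9, 10, 4, 8, 1, 5, 0]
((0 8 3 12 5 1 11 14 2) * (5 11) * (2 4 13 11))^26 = ((0 8 3 12 2)(1 5)(4 13 11 14))^26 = (0 8 3 12 2)(4 11)(13 14)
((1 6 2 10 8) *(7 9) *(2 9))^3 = (1 7 8 9 10 6 2)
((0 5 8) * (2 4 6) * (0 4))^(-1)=(0 2 6 4 8 5)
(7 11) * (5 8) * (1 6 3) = [0, 6, 2, 1, 4, 8, 3, 11, 5, 9, 10, 7] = (1 6 3)(5 8)(7 11)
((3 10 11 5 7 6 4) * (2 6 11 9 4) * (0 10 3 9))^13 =((0 10)(2 6)(4 9)(5 7 11))^13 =(0 10)(2 6)(4 9)(5 7 11)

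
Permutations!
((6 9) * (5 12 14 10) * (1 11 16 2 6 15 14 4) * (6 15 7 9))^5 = ((1 11 16 2 15 14 10 5 12 4)(7 9))^5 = (1 14)(2 12)(4 15)(5 16)(7 9)(10 11)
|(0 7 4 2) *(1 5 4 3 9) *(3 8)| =9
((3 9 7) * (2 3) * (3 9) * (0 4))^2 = ((0 4)(2 9 7))^2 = (2 7 9)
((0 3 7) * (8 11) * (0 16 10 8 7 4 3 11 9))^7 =(16)(3 4)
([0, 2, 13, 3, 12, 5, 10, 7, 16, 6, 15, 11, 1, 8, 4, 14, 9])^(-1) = (1 12 4 14 15 10 6 9 16 8 13 2)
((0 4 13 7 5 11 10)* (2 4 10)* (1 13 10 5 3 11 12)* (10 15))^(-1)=(0 10 15 4 2 11 3 7 13 1 12 5)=((0 5 12 1 13 7 3 11 2 4 15 10))^(-1)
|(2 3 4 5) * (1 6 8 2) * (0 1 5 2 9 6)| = 6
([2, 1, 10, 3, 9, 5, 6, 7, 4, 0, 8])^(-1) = (0 9 4 8 10 2)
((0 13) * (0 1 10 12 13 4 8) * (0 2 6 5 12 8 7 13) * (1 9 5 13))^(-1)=(0 12 5 9 13 6 2 8 10 1 7 4)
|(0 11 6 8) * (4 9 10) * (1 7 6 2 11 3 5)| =|(0 3 5 1 7 6 8)(2 11)(4 9 10)| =42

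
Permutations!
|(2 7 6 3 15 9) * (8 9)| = |(2 7 6 3 15 8 9)| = 7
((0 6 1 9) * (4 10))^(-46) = (10)(0 1)(6 9)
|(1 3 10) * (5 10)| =4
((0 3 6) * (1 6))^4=((0 3 1 6))^4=(6)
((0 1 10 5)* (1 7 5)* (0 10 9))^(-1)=((0 7 5 10 1 9))^(-1)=(0 9 1 10 5 7)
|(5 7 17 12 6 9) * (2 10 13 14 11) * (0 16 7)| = 40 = |(0 16 7 17 12 6 9 5)(2 10 13 14 11)|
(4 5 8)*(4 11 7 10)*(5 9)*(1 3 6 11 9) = [0, 3, 2, 6, 1, 8, 11, 10, 9, 5, 4, 7] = (1 3 6 11 7 10 4)(5 8 9)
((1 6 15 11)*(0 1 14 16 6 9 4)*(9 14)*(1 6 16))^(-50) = ((16)(0 6 15 11 9 4)(1 14))^(-50) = (16)(0 9 15)(4 11 6)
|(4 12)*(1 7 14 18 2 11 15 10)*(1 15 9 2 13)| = |(1 7 14 18 13)(2 11 9)(4 12)(10 15)| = 30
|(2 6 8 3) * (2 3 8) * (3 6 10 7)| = |(2 10 7 3 6)| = 5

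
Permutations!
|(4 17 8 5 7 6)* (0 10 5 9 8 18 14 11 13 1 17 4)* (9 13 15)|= 45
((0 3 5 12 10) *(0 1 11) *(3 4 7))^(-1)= ((0 4 7 3 5 12 10 1 11))^(-1)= (0 11 1 10 12 5 3 7 4)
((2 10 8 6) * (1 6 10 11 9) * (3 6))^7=((1 3 6 2 11 9)(8 10))^7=(1 3 6 2 11 9)(8 10)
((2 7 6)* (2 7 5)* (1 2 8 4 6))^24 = (1 8 7 5 6 2 4)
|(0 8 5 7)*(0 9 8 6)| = 4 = |(0 6)(5 7 9 8)|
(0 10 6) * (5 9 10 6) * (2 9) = (0 6)(2 9 10 5) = [6, 1, 9, 3, 4, 2, 0, 7, 8, 10, 5]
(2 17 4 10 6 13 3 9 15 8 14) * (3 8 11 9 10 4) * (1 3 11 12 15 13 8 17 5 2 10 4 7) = (1 3 4 7)(2 5)(6 8 14 10)(9 13 17 11)(12 15) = [0, 3, 5, 4, 7, 2, 8, 1, 14, 13, 6, 9, 15, 17, 10, 12, 16, 11]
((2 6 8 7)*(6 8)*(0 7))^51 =((0 7 2 8))^51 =(0 8 2 7)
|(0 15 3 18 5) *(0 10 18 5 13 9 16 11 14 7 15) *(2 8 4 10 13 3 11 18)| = 12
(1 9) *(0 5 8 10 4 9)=(0 5 8 10 4 9 1)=[5, 0, 2, 3, 9, 8, 6, 7, 10, 1, 4]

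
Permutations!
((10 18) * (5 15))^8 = (18)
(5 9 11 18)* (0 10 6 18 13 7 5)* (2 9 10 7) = (0 7 5 10 6 18)(2 9 11 13) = [7, 1, 9, 3, 4, 10, 18, 5, 8, 11, 6, 13, 12, 2, 14, 15, 16, 17, 0]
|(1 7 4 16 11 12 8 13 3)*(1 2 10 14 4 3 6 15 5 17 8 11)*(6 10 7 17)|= 24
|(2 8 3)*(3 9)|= 4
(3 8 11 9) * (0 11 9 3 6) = (0 11 3 8 9 6) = [11, 1, 2, 8, 4, 5, 0, 7, 9, 6, 10, 3]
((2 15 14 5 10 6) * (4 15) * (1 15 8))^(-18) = (15)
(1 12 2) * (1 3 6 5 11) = (1 12 2 3 6 5 11) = [0, 12, 3, 6, 4, 11, 5, 7, 8, 9, 10, 1, 2]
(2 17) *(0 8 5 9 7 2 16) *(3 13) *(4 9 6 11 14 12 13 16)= (0 8 5 6 11 14 12 13 3 16)(2 17 4 9 7)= [8, 1, 17, 16, 9, 6, 11, 2, 5, 7, 10, 14, 13, 3, 12, 15, 0, 4]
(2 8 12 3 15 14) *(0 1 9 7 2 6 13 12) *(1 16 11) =[16, 9, 8, 15, 4, 5, 13, 2, 0, 7, 10, 1, 3, 12, 6, 14, 11] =(0 16 11 1 9 7 2 8)(3 15 14 6 13 12)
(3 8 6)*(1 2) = (1 2)(3 8 6) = [0, 2, 1, 8, 4, 5, 3, 7, 6]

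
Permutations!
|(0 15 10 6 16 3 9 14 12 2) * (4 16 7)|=12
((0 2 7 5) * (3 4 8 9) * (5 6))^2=((0 2 7 6 5)(3 4 8 9))^2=(0 7 5 2 6)(3 8)(4 9)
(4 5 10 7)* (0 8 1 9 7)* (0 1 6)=(0 8 6)(1 9 7 4 5 10)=[8, 9, 2, 3, 5, 10, 0, 4, 6, 7, 1]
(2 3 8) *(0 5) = (0 5)(2 3 8) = [5, 1, 3, 8, 4, 0, 6, 7, 2]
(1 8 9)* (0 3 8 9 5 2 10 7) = [3, 9, 10, 8, 4, 2, 6, 0, 5, 1, 7] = (0 3 8 5 2 10 7)(1 9)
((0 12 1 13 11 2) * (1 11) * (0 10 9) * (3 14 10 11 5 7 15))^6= (0 14 7)(3 5 9)(10 15 12)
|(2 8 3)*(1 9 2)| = 5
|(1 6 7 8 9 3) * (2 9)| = 7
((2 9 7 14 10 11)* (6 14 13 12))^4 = (2 12 11 13 10 7 14 9 6)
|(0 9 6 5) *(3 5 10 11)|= 7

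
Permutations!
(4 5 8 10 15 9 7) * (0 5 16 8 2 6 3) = [5, 1, 6, 0, 16, 2, 3, 4, 10, 7, 15, 11, 12, 13, 14, 9, 8] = (0 5 2 6 3)(4 16 8 10 15 9 7)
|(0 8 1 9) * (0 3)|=5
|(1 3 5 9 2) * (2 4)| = |(1 3 5 9 4 2)| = 6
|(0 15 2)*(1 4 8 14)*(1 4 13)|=6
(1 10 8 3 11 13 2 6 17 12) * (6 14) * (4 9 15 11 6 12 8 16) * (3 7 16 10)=[0, 3, 14, 6, 9, 5, 17, 16, 7, 15, 10, 13, 1, 2, 12, 11, 4, 8]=(1 3 6 17 8 7 16 4 9 15 11 13 2 14 12)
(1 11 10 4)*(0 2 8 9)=[2, 11, 8, 3, 1, 5, 6, 7, 9, 0, 4, 10]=(0 2 8 9)(1 11 10 4)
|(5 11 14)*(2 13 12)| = 3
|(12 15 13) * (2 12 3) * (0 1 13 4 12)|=|(0 1 13 3 2)(4 12 15)|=15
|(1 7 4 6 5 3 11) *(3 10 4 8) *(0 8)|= 12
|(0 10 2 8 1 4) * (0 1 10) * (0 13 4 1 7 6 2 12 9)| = |(0 13 4 7 6 2 8 10 12 9)| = 10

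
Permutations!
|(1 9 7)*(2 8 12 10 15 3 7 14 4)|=11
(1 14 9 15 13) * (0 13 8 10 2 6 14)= [13, 0, 6, 3, 4, 5, 14, 7, 10, 15, 2, 11, 12, 1, 9, 8]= (0 13 1)(2 6 14 9 15 8 10)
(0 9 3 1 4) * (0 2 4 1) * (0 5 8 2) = (0 9 3 5 8 2 4) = [9, 1, 4, 5, 0, 8, 6, 7, 2, 3]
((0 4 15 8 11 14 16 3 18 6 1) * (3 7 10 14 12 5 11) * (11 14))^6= (0 6 3 15)(1 18 8 4)(5 12 11 10 7 16 14)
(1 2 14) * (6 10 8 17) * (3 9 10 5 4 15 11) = [0, 2, 14, 9, 15, 4, 5, 7, 17, 10, 8, 3, 12, 13, 1, 11, 16, 6] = (1 2 14)(3 9 10 8 17 6 5 4 15 11)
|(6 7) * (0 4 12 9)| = 4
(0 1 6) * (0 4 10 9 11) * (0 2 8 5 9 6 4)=(0 1 4 10 6)(2 8 5 9 11)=[1, 4, 8, 3, 10, 9, 0, 7, 5, 11, 6, 2]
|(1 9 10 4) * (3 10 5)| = |(1 9 5 3 10 4)| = 6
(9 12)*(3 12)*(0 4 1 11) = (0 4 1 11)(3 12 9) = [4, 11, 2, 12, 1, 5, 6, 7, 8, 3, 10, 0, 9]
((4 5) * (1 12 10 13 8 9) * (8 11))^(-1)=((1 12 10 13 11 8 9)(4 5))^(-1)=(1 9 8 11 13 10 12)(4 5)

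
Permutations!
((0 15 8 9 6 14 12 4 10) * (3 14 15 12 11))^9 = ((0 12 4 10)(3 14 11)(6 15 8 9))^9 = (0 12 4 10)(6 15 8 9)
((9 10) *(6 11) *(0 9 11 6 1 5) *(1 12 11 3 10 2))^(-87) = (0 1 9 5 2)(3 10)(11 12) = ((0 9 2 1 5)(3 10)(11 12))^(-87)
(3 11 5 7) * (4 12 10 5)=(3 11 4 12 10 5 7)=[0, 1, 2, 11, 12, 7, 6, 3, 8, 9, 5, 4, 10]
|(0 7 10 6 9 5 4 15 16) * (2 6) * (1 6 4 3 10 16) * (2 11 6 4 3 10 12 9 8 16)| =|(0 7 2 3 12 9 5 10 11 6 8 16)(1 4 15)| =12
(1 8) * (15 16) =(1 8)(15 16) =[0, 8, 2, 3, 4, 5, 6, 7, 1, 9, 10, 11, 12, 13, 14, 16, 15]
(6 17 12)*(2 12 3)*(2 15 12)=(3 15 12 6 17)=[0, 1, 2, 15, 4, 5, 17, 7, 8, 9, 10, 11, 6, 13, 14, 12, 16, 3]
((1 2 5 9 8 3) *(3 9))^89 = ((1 2 5 3)(8 9))^89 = (1 2 5 3)(8 9)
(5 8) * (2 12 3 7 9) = (2 12 3 7 9)(5 8) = [0, 1, 12, 7, 4, 8, 6, 9, 5, 2, 10, 11, 3]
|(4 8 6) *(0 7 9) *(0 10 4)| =|(0 7 9 10 4 8 6)| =7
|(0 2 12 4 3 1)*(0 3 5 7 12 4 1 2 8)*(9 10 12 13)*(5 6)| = 22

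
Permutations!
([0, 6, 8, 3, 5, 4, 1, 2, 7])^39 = (8)(1 6)(4 5)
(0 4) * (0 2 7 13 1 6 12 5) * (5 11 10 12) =(0 4 2 7 13 1 6 5)(10 12 11) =[4, 6, 7, 3, 2, 0, 5, 13, 8, 9, 12, 10, 11, 1]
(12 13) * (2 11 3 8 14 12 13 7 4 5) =[0, 1, 11, 8, 5, 2, 6, 4, 14, 9, 10, 3, 7, 13, 12] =(2 11 3 8 14 12 7 4 5)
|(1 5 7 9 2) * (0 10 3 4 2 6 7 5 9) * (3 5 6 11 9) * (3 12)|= 10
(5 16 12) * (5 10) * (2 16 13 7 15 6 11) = (2 16 12 10 5 13 7 15 6 11) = [0, 1, 16, 3, 4, 13, 11, 15, 8, 9, 5, 2, 10, 7, 14, 6, 12]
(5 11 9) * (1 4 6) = (1 4 6)(5 11 9) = [0, 4, 2, 3, 6, 11, 1, 7, 8, 5, 10, 9]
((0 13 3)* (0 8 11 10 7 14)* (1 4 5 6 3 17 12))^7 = (0 6)(1 10)(3 13)(4 7)(5 14)(8 17)(11 12)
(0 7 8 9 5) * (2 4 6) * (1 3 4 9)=[7, 3, 9, 4, 6, 0, 2, 8, 1, 5]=(0 7 8 1 3 4 6 2 9 5)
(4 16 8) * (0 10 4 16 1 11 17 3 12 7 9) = (0 10 4 1 11 17 3 12 7 9)(8 16) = [10, 11, 2, 12, 1, 5, 6, 9, 16, 0, 4, 17, 7, 13, 14, 15, 8, 3]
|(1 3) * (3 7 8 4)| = |(1 7 8 4 3)| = 5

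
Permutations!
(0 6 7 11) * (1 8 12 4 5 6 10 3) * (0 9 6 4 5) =(0 10 3 1 8 12 5 4)(6 7 11 9) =[10, 8, 2, 1, 0, 4, 7, 11, 12, 6, 3, 9, 5]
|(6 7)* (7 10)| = 3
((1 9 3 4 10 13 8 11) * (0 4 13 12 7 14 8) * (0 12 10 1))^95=(0 7 9 11 12 1 8 13 4 14 3)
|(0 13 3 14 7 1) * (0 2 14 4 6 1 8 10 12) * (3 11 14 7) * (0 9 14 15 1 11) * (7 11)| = 36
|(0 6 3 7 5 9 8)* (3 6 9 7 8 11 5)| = 7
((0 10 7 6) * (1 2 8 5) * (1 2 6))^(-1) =(0 6 1 7 10)(2 5 8) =((0 10 7 1 6)(2 8 5))^(-1)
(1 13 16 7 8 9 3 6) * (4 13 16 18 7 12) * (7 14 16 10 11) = (1 10 11 7 8 9 3 6)(4 13 18 14 16 12) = [0, 10, 2, 6, 13, 5, 1, 8, 9, 3, 11, 7, 4, 18, 16, 15, 12, 17, 14]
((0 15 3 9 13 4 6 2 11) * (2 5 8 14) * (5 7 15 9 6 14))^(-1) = ((0 9 13 4 14 2 11)(3 6 7 15)(5 8))^(-1) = (0 11 2 14 4 13 9)(3 15 7 6)(5 8)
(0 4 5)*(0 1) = (0 4 5 1) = [4, 0, 2, 3, 5, 1]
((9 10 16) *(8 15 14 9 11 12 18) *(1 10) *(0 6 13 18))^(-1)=(0 12 11 16 10 1 9 14 15 8 18 13 6)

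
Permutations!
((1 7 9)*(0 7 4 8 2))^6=(0 2 8 4 1 9 7)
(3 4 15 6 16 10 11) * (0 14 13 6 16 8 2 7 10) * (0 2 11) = (0 14 13 6 8 11 3 4 15 16 2 7 10) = [14, 1, 7, 4, 15, 5, 8, 10, 11, 9, 0, 3, 12, 6, 13, 16, 2]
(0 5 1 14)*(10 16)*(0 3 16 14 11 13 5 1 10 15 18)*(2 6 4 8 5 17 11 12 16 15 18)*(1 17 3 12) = (0 17 11 13 3 15 2 6 4 8 5 10 14 12 16 18) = [17, 1, 6, 15, 8, 10, 4, 7, 5, 9, 14, 13, 16, 3, 12, 2, 18, 11, 0]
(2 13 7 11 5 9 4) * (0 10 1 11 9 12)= (0 10 1 11 5 12)(2 13 7 9 4)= [10, 11, 13, 3, 2, 12, 6, 9, 8, 4, 1, 5, 0, 7]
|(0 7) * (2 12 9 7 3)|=|(0 3 2 12 9 7)|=6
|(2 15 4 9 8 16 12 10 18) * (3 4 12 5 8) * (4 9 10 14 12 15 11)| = |(2 11 4 10 18)(3 9)(5 8 16)(12 14)| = 30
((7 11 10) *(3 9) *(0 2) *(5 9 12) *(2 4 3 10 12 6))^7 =((0 4 3 6 2)(5 9 10 7 11 12))^7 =(0 3 2 4 6)(5 9 10 7 11 12)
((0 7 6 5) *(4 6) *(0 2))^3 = (0 6)(2 4)(5 7)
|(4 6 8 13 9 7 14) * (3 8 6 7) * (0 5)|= |(0 5)(3 8 13 9)(4 7 14)|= 12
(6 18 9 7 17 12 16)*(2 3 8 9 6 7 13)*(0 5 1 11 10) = (0 5 1 11 10)(2 3 8 9 13)(6 18)(7 17 12 16) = [5, 11, 3, 8, 4, 1, 18, 17, 9, 13, 0, 10, 16, 2, 14, 15, 7, 12, 6]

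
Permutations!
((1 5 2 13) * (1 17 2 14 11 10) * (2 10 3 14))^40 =(1 17 2)(3 14 11)(5 10 13)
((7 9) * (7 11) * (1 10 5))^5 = ((1 10 5)(7 9 11))^5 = (1 5 10)(7 11 9)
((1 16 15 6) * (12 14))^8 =((1 16 15 6)(12 14))^8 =(16)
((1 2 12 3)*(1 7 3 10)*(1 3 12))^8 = ((1 2)(3 7 12 10))^8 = (12)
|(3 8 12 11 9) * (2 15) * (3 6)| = 6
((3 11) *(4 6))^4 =(11)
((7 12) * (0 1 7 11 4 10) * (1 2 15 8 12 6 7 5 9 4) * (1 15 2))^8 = ((0 1 5 9 4 10)(6 7)(8 12 11 15))^8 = (15)(0 5 4)(1 9 10)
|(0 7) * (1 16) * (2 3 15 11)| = 4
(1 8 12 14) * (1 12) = (1 8)(12 14) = [0, 8, 2, 3, 4, 5, 6, 7, 1, 9, 10, 11, 14, 13, 12]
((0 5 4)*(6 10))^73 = ((0 5 4)(6 10))^73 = (0 5 4)(6 10)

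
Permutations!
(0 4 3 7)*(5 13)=(0 4 3 7)(5 13)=[4, 1, 2, 7, 3, 13, 6, 0, 8, 9, 10, 11, 12, 5]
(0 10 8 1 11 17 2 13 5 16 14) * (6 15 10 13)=(0 13 5 16 14)(1 11 17 2 6 15 10 8)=[13, 11, 6, 3, 4, 16, 15, 7, 1, 9, 8, 17, 12, 5, 0, 10, 14, 2]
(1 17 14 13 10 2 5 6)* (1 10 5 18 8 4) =(1 17 14 13 5 6 10 2 18 8 4) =[0, 17, 18, 3, 1, 6, 10, 7, 4, 9, 2, 11, 12, 5, 13, 15, 16, 14, 8]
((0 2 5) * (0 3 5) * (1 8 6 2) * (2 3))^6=(0 2 5 3 6 8 1)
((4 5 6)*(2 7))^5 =((2 7)(4 5 6))^5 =(2 7)(4 6 5)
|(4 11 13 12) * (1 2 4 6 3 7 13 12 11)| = |(1 2 4)(3 7 13 11 12 6)| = 6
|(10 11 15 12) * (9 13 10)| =|(9 13 10 11 15 12)| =6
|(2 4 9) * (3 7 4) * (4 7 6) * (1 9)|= 6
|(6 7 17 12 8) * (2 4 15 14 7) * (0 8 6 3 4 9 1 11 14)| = |(0 8 3 4 15)(1 11 14 7 17 12 6 2 9)| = 45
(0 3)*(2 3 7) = (0 7 2 3) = [7, 1, 3, 0, 4, 5, 6, 2]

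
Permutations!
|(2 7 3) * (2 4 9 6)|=6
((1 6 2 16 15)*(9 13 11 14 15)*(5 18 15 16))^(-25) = (1 15 18 5 2 6)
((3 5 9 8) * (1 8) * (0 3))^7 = (0 3 5 9 1 8) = ((0 3 5 9 1 8))^7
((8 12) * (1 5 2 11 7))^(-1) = ((1 5 2 11 7)(8 12))^(-1) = (1 7 11 2 5)(8 12)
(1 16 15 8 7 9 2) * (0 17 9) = (0 17 9 2 1 16 15 8 7) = [17, 16, 1, 3, 4, 5, 6, 0, 7, 2, 10, 11, 12, 13, 14, 8, 15, 9]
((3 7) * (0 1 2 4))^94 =(7)(0 2)(1 4) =((0 1 2 4)(3 7))^94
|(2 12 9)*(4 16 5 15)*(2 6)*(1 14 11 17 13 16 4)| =8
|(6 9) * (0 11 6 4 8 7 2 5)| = 9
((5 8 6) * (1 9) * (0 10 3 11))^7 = (0 11 3 10)(1 9)(5 8 6)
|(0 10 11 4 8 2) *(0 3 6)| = 8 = |(0 10 11 4 8 2 3 6)|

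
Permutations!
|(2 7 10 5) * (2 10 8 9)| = 4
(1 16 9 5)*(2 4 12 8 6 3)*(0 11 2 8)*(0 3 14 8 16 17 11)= (1 17 11 2 4 12 3 16 9 5)(6 14 8)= [0, 17, 4, 16, 12, 1, 14, 7, 6, 5, 10, 2, 3, 13, 8, 15, 9, 11]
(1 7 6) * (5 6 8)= [0, 7, 2, 3, 4, 6, 1, 8, 5]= (1 7 8 5 6)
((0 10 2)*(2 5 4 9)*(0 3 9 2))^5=((0 10 5 4 2 3 9))^5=(0 3 4 10 9 2 5)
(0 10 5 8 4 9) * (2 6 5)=[10, 1, 6, 3, 9, 8, 5, 7, 4, 0, 2]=(0 10 2 6 5 8 4 9)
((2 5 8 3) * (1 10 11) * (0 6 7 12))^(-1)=(0 12 7 6)(1 11 10)(2 3 8 5)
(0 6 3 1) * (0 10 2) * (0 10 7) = (0 6 3 1 7)(2 10) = [6, 7, 10, 1, 4, 5, 3, 0, 8, 9, 2]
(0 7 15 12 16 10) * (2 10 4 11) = [7, 1, 10, 3, 11, 5, 6, 15, 8, 9, 0, 2, 16, 13, 14, 12, 4] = (0 7 15 12 16 4 11 2 10)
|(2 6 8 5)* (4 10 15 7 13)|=|(2 6 8 5)(4 10 15 7 13)|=20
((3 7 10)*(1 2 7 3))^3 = ((1 2 7 10))^3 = (1 10 7 2)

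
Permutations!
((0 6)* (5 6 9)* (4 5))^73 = (0 5 9 6 4)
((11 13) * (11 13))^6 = (13)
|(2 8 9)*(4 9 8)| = 3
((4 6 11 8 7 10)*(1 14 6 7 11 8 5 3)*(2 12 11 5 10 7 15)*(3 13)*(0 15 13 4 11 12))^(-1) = (0 2 15)(1 3 13 4 5 8 6 14)(10 11) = ((0 15 2)(1 14 6 8 5 4 13 3)(10 11))^(-1)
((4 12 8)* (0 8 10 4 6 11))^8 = ((0 8 6 11)(4 12 10))^8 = (4 10 12)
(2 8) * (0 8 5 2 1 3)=(0 8 1 3)(2 5)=[8, 3, 5, 0, 4, 2, 6, 7, 1]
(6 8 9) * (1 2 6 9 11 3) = [0, 2, 6, 1, 4, 5, 8, 7, 11, 9, 10, 3] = (1 2 6 8 11 3)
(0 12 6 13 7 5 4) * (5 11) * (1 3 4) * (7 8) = [12, 3, 2, 4, 0, 1, 13, 11, 7, 9, 10, 5, 6, 8] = (0 12 6 13 8 7 11 5 1 3 4)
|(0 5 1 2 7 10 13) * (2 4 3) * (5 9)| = |(0 9 5 1 4 3 2 7 10 13)| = 10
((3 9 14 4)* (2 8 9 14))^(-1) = (2 9 8)(3 4 14)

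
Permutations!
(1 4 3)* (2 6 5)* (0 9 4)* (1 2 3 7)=(0 9 4 7 1)(2 6 5 3)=[9, 0, 6, 2, 7, 3, 5, 1, 8, 4]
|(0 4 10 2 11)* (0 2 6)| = 4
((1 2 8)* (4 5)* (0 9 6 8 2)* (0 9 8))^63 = (0 9 8 6 1)(4 5)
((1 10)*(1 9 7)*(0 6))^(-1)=((0 6)(1 10 9 7))^(-1)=(0 6)(1 7 9 10)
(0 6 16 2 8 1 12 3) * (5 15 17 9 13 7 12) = (0 6 16 2 8 1 5 15 17 9 13 7 12 3) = [6, 5, 8, 0, 4, 15, 16, 12, 1, 13, 10, 11, 3, 7, 14, 17, 2, 9]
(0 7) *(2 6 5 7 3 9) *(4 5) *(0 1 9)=(0 3)(1 9 2 6 4 5 7)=[3, 9, 6, 0, 5, 7, 4, 1, 8, 2]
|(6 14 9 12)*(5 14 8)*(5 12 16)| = |(5 14 9 16)(6 8 12)| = 12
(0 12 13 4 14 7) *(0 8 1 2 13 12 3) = (0 3)(1 2 13 4 14 7 8) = [3, 2, 13, 0, 14, 5, 6, 8, 1, 9, 10, 11, 12, 4, 7]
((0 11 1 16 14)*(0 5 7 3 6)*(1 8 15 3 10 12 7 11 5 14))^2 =(16)(0 11 15 6 5 8 3)(7 12 10) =((0 5 11 8 15 3 6)(1 16)(7 10 12))^2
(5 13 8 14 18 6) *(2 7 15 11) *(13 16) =(2 7 15 11)(5 16 13 8 14 18 6) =[0, 1, 7, 3, 4, 16, 5, 15, 14, 9, 10, 2, 12, 8, 18, 11, 13, 17, 6]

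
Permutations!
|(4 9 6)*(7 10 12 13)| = 12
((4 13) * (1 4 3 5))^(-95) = (13)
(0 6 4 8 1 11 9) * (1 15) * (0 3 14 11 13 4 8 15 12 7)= (0 6 8 12 7)(1 13 4 15)(3 14 11 9)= [6, 13, 2, 14, 15, 5, 8, 0, 12, 3, 10, 9, 7, 4, 11, 1]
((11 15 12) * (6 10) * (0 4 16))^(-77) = (0 4 16)(6 10)(11 15 12)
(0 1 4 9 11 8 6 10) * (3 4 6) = (0 1 6 10)(3 4 9 11 8) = [1, 6, 2, 4, 9, 5, 10, 7, 3, 11, 0, 8]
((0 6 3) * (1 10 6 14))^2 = ((0 14 1 10 6 3))^2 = (0 1 6)(3 14 10)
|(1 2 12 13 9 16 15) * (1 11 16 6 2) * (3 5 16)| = 5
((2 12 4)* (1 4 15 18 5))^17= ((1 4 2 12 15 18 5))^17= (1 12 5 2 18 4 15)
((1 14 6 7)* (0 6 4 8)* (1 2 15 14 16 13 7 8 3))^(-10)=((0 6 8)(1 16 13 7 2 15 14 4 3))^(-10)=(0 8 6)(1 3 4 14 15 2 7 13 16)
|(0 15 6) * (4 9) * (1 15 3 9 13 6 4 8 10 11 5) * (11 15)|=|(0 3 9 8 10 15 4 13 6)(1 11 5)|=9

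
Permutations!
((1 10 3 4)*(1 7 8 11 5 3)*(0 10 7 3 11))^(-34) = (11)(0 10 1 7 8)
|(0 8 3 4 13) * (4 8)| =6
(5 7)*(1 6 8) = (1 6 8)(5 7) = [0, 6, 2, 3, 4, 7, 8, 5, 1]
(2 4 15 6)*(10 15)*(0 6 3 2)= (0 6)(2 4 10 15 3)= [6, 1, 4, 2, 10, 5, 0, 7, 8, 9, 15, 11, 12, 13, 14, 3]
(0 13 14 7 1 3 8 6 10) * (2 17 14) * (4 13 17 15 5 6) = (0 17 14 7 1 3 8 4 13 2 15 5 6 10) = [17, 3, 15, 8, 13, 6, 10, 1, 4, 9, 0, 11, 12, 2, 7, 5, 16, 14]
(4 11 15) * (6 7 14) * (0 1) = (0 1)(4 11 15)(6 7 14) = [1, 0, 2, 3, 11, 5, 7, 14, 8, 9, 10, 15, 12, 13, 6, 4]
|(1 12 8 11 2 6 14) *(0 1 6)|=|(0 1 12 8 11 2)(6 14)|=6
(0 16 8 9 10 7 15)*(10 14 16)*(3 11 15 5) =(0 10 7 5 3 11 15)(8 9 14 16) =[10, 1, 2, 11, 4, 3, 6, 5, 9, 14, 7, 15, 12, 13, 16, 0, 8]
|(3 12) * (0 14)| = 2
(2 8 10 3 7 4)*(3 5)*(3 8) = (2 3 7 4)(5 8 10) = [0, 1, 3, 7, 2, 8, 6, 4, 10, 9, 5]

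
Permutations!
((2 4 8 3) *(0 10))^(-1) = (0 10)(2 3 8 4)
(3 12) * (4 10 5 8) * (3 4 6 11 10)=(3 12 4)(5 8 6 11 10)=[0, 1, 2, 12, 3, 8, 11, 7, 6, 9, 5, 10, 4]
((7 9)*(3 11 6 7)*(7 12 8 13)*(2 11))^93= (2 12 7)(3 6 13)(8 9 11)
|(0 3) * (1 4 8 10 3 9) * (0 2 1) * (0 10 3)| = |(0 9 10)(1 4 8 3 2)| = 15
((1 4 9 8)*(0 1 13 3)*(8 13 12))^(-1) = (0 3 13 9 4 1)(8 12)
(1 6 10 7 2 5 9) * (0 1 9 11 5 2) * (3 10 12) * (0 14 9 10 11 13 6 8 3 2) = (0 1 8 3 11 5 13 6 12 2)(7 14 9 10) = [1, 8, 0, 11, 4, 13, 12, 14, 3, 10, 7, 5, 2, 6, 9]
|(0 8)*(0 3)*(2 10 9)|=|(0 8 3)(2 10 9)|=3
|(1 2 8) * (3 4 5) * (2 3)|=6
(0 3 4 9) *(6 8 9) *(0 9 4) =(9)(0 3)(4 6 8) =[3, 1, 2, 0, 6, 5, 8, 7, 4, 9]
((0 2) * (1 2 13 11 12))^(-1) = ((0 13 11 12 1 2))^(-1) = (0 2 1 12 11 13)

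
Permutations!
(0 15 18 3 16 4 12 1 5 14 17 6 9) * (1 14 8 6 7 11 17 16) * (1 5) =(0 15 18 3 5 8 6 9)(4 12 14 16)(7 11 17) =[15, 1, 2, 5, 12, 8, 9, 11, 6, 0, 10, 17, 14, 13, 16, 18, 4, 7, 3]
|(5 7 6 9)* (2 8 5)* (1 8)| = 7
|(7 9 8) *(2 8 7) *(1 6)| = 2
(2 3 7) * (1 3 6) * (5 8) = (1 3 7 2 6)(5 8) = [0, 3, 6, 7, 4, 8, 1, 2, 5]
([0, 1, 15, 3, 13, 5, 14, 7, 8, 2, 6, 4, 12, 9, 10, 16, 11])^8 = (2 15 16 11 4 13 9)(6 10 14)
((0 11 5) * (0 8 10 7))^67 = (0 11 5 8 10 7)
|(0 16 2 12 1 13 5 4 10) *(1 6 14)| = |(0 16 2 12 6 14 1 13 5 4 10)| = 11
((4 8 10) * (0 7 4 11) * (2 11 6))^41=(0 7 4 8 10 6 2 11)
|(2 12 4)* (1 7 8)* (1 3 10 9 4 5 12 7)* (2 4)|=|(2 7 8 3 10 9)(5 12)|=6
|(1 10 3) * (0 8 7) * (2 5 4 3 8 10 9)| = |(0 10 8 7)(1 9 2 5 4 3)| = 12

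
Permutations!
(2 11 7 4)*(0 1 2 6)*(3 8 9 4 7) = (0 1 2 11 3 8 9 4 6) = [1, 2, 11, 8, 6, 5, 0, 7, 9, 4, 10, 3]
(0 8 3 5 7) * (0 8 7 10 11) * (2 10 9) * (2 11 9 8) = (0 7 2 10 9 11)(3 5 8) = [7, 1, 10, 5, 4, 8, 6, 2, 3, 11, 9, 0]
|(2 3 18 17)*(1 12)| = 4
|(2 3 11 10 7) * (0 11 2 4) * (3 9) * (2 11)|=|(0 2 9 3 11 10 7 4)|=8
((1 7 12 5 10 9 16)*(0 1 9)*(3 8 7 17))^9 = (17)(9 16) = ((0 1 17 3 8 7 12 5 10)(9 16))^9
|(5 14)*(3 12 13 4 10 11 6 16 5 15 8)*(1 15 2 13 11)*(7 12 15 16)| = |(1 16 5 14 2 13 4 10)(3 15 8)(6 7 12 11)| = 24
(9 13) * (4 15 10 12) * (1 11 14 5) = (1 11 14 5)(4 15 10 12)(9 13) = [0, 11, 2, 3, 15, 1, 6, 7, 8, 13, 12, 14, 4, 9, 5, 10]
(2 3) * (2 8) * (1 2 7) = (1 2 3 8 7) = [0, 2, 3, 8, 4, 5, 6, 1, 7]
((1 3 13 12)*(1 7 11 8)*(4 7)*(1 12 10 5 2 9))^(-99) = (1 9 2 5 10 13 3)(4 7 11 8 12)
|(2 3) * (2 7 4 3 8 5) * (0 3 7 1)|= 6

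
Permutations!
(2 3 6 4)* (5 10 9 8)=(2 3 6 4)(5 10 9 8)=[0, 1, 3, 6, 2, 10, 4, 7, 5, 8, 9]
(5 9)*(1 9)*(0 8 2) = [8, 9, 0, 3, 4, 1, 6, 7, 2, 5] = (0 8 2)(1 9 5)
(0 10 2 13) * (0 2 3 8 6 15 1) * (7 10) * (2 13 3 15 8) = (0 7 10 15 1)(2 3)(6 8) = [7, 0, 3, 2, 4, 5, 8, 10, 6, 9, 15, 11, 12, 13, 14, 1]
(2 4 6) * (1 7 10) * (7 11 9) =[0, 11, 4, 3, 6, 5, 2, 10, 8, 7, 1, 9] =(1 11 9 7 10)(2 4 6)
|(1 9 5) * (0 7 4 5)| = |(0 7 4 5 1 9)| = 6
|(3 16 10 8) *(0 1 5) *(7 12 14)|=|(0 1 5)(3 16 10 8)(7 12 14)|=12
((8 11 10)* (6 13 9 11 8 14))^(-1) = ((6 13 9 11 10 14))^(-1) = (6 14 10 11 9 13)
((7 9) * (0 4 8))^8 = (9)(0 8 4)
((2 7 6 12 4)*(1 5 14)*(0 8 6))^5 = (0 2 12 8 7 4 6)(1 14 5)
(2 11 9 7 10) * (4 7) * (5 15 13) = (2 11 9 4 7 10)(5 15 13) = [0, 1, 11, 3, 7, 15, 6, 10, 8, 4, 2, 9, 12, 5, 14, 13]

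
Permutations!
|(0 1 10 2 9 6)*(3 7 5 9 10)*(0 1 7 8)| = |(0 7 5 9 6 1 3 8)(2 10)| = 8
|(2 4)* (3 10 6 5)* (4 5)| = 6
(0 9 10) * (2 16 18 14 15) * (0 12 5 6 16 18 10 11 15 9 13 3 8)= (0 13 3 8)(2 18 14 9 11 15)(5 6 16 10 12)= [13, 1, 18, 8, 4, 6, 16, 7, 0, 11, 12, 15, 5, 3, 9, 2, 10, 17, 14]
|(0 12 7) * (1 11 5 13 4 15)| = |(0 12 7)(1 11 5 13 4 15)| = 6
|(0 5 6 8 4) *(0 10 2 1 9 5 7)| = 8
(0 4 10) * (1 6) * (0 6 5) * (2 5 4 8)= (0 8 2 5)(1 4 10 6)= [8, 4, 5, 3, 10, 0, 1, 7, 2, 9, 6]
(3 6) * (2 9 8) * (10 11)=(2 9 8)(3 6)(10 11)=[0, 1, 9, 6, 4, 5, 3, 7, 2, 8, 11, 10]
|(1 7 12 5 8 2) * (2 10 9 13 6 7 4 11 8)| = |(1 4 11 8 10 9 13 6 7 12 5 2)| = 12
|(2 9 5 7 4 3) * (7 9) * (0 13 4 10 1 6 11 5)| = 12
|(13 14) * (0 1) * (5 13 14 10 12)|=4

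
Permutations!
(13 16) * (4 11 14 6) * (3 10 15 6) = (3 10 15 6 4 11 14)(13 16) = [0, 1, 2, 10, 11, 5, 4, 7, 8, 9, 15, 14, 12, 16, 3, 6, 13]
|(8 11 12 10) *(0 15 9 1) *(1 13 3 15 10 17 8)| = |(0 10 1)(3 15 9 13)(8 11 12 17)| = 12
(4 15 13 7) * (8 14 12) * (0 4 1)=(0 4 15 13 7 1)(8 14 12)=[4, 0, 2, 3, 15, 5, 6, 1, 14, 9, 10, 11, 8, 7, 12, 13]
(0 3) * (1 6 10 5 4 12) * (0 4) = [3, 6, 2, 4, 12, 0, 10, 7, 8, 9, 5, 11, 1] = (0 3 4 12 1 6 10 5)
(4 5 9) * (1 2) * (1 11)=(1 2 11)(4 5 9)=[0, 2, 11, 3, 5, 9, 6, 7, 8, 4, 10, 1]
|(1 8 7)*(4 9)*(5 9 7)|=|(1 8 5 9 4 7)|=6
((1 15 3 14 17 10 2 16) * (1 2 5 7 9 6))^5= (1 10)(2 16)(3 7)(5 15)(6 17)(9 14)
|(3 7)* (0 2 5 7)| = 5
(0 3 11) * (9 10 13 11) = (0 3 9 10 13 11) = [3, 1, 2, 9, 4, 5, 6, 7, 8, 10, 13, 0, 12, 11]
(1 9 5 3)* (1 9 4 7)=[0, 4, 2, 9, 7, 3, 6, 1, 8, 5]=(1 4 7)(3 9 5)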